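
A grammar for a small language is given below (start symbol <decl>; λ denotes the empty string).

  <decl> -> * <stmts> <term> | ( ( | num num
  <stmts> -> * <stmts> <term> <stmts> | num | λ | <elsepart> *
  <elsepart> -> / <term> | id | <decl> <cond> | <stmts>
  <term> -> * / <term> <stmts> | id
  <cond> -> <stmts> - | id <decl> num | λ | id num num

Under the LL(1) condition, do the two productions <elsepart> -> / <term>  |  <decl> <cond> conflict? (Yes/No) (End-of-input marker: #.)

FIRST(/ <term>) = { / } and FIRST(<decl> <cond>) = { (, *, num }.
The FIRST sets are disjoint and neither alternative is nullable — no conflict.

No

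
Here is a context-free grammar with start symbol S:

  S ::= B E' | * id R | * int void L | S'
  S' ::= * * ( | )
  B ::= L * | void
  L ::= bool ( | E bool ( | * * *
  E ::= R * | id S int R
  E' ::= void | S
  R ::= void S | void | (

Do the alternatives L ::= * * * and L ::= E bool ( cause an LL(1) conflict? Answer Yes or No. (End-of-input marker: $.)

No

FIRST(* * *) = { * } and FIRST(E bool () = { (, id, void }.
The FIRST sets are disjoint and neither alternative is nullable — no conflict.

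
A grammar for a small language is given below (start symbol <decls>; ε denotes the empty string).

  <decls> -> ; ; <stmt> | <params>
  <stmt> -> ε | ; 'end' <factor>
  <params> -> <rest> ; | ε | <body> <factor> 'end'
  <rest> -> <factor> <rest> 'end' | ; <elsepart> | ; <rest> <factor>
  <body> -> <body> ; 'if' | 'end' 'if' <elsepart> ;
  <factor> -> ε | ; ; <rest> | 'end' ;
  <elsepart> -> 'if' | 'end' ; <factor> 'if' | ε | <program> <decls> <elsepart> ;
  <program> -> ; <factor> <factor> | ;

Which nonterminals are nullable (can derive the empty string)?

{ <decls>, <elsepart>, <factor>, <params>, <stmt> }

Directly nullable (have an ε-production): <stmt>, <params>, <factor>, <elsepart>.
<decls> -> <params> with every symbol nullable, so <decls> is nullable.
No other nonterminal has a production whose RHS symbols are all nullable.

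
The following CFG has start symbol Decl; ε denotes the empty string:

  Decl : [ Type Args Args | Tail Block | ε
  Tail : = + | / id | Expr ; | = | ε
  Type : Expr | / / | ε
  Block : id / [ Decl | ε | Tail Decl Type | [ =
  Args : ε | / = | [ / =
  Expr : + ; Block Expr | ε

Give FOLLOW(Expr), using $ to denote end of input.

{ $, +, /, ;, [ }

In Tail : Expr ;: add FIRST(;) = { ; }.
In Type : Expr: Expr is at the end, add FOLLOW(Type) = { $, +, /, ;, [ }.
In Expr : + ; Block Expr: Expr is at the end, add FOLLOW(Expr) = { $, +, /, ;, [ }.
Union: FOLLOW(Expr) = { $, +, /, ;, [ }.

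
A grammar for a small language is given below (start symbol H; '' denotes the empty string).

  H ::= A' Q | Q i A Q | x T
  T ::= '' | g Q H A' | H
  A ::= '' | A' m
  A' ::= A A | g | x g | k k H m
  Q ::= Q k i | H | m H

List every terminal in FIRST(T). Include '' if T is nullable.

T ::= '' contributes ''.
T ::= g Q H A' contributes {g}.
From T ::= H: add FIRST(H) = { g, k, m, x }.
Union: FIRST(T) = { g, k, m, x, '' }.

{ g, k, m, x, '' }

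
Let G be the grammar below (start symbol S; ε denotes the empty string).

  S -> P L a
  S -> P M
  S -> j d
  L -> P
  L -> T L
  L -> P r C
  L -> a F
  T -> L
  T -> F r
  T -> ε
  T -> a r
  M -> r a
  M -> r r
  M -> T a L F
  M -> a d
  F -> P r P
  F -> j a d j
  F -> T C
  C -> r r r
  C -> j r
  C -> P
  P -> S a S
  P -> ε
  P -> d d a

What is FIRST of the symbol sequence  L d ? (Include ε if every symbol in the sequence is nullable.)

Add FIRST(L)\{ε} = { a, d, j, r }; L is nullable, continue.
d is a terminal; add {d} and stop.

{ a, d, j, r }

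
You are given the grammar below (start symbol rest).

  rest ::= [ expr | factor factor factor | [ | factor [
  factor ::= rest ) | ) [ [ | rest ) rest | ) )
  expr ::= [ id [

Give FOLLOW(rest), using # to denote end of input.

{ #, ), [ }

rest is the start symbol, so # ∈ FOLLOW(rest).
In factor ::= rest ): add FIRST()) = { ) }.
In factor ::= rest ) rest: add FIRST() rest) = { ) }.
In factor ::= rest ) rest: rest is at the end, add FOLLOW(factor) = { #, ), [ }.
Union: FOLLOW(rest) = { #, ), [ }.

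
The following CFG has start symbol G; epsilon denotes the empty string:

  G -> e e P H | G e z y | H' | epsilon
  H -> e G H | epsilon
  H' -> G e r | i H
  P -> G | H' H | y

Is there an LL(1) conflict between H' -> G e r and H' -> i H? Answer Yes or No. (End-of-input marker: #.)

Yes

FIRST(G e r) = { e, i } and FIRST(i H) = { i }.
Both contain i, so the two alternatives are not disjoint — LL(1) conflict.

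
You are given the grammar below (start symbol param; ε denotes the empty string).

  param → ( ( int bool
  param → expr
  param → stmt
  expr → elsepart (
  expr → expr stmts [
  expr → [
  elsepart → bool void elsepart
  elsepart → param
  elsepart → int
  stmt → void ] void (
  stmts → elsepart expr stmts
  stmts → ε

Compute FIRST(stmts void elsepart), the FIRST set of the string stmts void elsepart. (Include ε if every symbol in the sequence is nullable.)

{ (, [, bool, int, void }

Add FIRST(stmts)\{ε} = { (, [, bool, int, void }; stmts is nullable, continue.
void is a terminal; add {void} and stop.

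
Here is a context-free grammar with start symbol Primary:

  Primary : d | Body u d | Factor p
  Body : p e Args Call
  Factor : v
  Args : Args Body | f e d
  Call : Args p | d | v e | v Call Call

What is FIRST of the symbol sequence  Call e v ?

Add FIRST(Call) = { d, f, v }; Call is not nullable, stop.

{ d, f, v }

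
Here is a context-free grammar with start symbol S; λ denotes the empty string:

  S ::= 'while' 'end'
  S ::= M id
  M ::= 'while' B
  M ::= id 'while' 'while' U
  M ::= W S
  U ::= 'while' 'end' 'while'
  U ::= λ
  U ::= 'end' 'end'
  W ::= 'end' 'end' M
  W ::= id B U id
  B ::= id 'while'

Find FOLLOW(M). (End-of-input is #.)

In S ::= M id: add FIRST(id) = { id }.
In W ::= 'end' 'end' M: M is at the end, add FOLLOW(W) = { 'end', 'while', id }.
Union: FOLLOW(M) = { 'end', 'while', id }.

{ 'end', 'while', id }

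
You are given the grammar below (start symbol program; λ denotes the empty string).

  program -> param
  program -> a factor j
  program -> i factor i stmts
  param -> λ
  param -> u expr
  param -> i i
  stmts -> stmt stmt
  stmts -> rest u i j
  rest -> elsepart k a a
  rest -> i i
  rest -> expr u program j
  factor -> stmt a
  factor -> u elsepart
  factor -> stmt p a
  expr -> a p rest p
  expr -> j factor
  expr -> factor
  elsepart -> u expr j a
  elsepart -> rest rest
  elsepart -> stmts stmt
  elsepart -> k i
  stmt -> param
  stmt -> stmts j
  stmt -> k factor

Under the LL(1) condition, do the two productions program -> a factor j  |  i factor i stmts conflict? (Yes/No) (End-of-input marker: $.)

No

FIRST(a factor j) = { a } and FIRST(i factor i stmts) = { i }.
The FIRST sets are disjoint and neither alternative is nullable — no conflict.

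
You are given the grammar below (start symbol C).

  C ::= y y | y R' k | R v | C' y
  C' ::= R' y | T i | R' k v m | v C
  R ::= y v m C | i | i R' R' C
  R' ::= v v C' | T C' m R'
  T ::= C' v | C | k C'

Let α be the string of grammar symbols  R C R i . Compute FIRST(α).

Add FIRST(R) = { i, y }; R is not nullable, stop.

{ i, y }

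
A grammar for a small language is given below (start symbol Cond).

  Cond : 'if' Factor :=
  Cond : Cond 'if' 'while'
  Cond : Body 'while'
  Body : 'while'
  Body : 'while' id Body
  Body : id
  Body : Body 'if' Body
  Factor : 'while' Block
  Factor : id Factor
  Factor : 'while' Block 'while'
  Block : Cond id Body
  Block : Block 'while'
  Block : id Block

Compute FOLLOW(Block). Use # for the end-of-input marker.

{ 'while', := }

In Factor : 'while' Block: Block is at the end, add FOLLOW(Factor) = { := }.
In Factor : 'while' Block 'while': add FIRST('while') = { 'while' }.
In Block : Block 'while': add FIRST('while') = { 'while' }.
In Block : id Block: Block is at the end, add FOLLOW(Block) = { 'while', := }.
Union: FOLLOW(Block) = { 'while', := }.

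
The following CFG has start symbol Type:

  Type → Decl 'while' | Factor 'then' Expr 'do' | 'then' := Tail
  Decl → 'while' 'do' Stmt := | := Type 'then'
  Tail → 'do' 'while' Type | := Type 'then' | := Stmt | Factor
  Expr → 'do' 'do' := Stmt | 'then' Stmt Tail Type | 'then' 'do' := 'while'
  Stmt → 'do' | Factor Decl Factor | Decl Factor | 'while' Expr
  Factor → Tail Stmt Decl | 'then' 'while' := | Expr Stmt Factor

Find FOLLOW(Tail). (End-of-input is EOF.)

In Type → 'then' := Tail: Tail is at the end, add FOLLOW(Type) = { EOF, 'do', 'then', 'while', := }.
In Expr → 'then' Stmt Tail Type: add FIRST(Type) = { 'do', 'then', 'while', := }.
In Factor → Tail Stmt Decl: add FIRST(Stmt Decl) = { 'do', 'then', 'while', := }.
Union: FOLLOW(Tail) = { EOF, 'do', 'then', 'while', := }.

{ EOF, 'do', 'then', 'while', := }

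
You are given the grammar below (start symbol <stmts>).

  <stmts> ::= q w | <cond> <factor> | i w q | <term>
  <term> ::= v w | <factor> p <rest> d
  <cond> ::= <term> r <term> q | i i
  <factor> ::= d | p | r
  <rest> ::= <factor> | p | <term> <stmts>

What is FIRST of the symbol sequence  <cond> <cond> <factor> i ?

Add FIRST(<cond>) = { d, i, p, r, v }; <cond> is not nullable, stop.

{ d, i, p, r, v }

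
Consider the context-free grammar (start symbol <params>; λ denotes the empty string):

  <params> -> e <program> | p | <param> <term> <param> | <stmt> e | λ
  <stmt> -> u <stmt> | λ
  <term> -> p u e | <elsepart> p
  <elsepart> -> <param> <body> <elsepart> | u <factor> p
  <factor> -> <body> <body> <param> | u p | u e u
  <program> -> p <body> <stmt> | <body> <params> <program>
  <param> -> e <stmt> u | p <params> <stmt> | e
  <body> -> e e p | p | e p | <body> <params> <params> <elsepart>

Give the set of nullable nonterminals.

{ <params>, <stmt> }

Directly nullable (have an λ-production): <params>, <stmt>.
No other nonterminal has a production whose RHS symbols are all nullable.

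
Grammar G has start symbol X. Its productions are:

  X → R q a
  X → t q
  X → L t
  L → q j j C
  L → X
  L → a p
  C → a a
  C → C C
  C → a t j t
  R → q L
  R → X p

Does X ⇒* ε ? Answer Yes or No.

No nonterminal in this grammar is nullable.
No production of X has an RHS whose symbols are all nullable, so X is not nullable.

No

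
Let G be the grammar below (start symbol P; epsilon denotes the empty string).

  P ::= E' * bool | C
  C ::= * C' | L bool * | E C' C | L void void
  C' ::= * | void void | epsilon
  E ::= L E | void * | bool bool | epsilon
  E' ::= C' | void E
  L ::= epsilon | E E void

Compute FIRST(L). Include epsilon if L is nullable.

{ bool, void, epsilon }

L ::= epsilon contributes epsilon.
From L ::= E E void: E, E nullable, take FIRST(E) ∪ FIRST(E) ∪ {void} = { bool, void }.
Union: FIRST(L) = { bool, void, epsilon }.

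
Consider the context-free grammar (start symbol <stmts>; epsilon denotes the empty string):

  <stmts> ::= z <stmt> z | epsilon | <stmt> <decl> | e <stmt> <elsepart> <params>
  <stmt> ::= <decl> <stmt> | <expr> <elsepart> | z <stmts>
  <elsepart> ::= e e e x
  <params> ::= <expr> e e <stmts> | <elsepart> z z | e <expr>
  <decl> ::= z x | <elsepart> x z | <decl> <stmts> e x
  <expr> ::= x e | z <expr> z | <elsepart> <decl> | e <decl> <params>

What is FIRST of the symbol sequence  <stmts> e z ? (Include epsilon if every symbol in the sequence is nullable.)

Add FIRST(<stmts>)\{epsilon} = { e, x, z }; <stmts> is nullable, continue.
e is a terminal; add {e} and stop.

{ e, x, z }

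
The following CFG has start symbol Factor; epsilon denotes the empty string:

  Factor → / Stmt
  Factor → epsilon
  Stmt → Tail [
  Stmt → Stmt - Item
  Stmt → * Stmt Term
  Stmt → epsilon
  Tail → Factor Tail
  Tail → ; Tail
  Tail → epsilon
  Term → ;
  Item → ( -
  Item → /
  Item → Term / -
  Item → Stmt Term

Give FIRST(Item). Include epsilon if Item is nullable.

Item → ( - contributes {(}.
Item → / contributes {/}.
From Item → Term / -: add FIRST(Term) = { ; }.
From Item → Stmt Term: Stmt nullable, take FIRST(Stmt) ∪ FIRST(Term) = { *, -, /, ;, [ }.
Union: FIRST(Item) = { (, *, -, /, ;, [ }.

{ (, *, -, /, ;, [ }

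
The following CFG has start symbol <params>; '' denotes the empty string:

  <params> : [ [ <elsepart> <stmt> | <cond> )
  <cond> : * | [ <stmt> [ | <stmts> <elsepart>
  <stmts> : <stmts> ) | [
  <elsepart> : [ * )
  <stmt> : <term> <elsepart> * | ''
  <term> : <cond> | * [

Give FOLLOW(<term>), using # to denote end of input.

In <stmt> : <term> <elsepart> *: add FIRST(<elsepart> *) = { [ }.
Union: FOLLOW(<term>) = { [ }.

{ [ }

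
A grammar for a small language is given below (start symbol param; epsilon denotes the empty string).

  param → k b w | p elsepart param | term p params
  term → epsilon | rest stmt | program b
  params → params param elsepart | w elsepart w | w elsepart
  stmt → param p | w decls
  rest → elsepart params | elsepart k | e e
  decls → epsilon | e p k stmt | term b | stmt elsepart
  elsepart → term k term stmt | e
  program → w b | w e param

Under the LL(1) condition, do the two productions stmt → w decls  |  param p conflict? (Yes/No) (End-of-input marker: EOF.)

FIRST(w decls) = { w } and FIRST(param p) = { e, k, p, w }.
Both contain w, so the two alternatives are not disjoint — LL(1) conflict.

Yes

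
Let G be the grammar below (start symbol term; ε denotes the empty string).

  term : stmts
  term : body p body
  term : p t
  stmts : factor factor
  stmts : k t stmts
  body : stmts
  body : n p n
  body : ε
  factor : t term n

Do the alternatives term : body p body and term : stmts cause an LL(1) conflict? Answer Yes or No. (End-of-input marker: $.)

FIRST(body p body) = { k, n, p, t } and FIRST(stmts) = { k, t }.
Both contain k, so the two alternatives are not disjoint — LL(1) conflict.

Yes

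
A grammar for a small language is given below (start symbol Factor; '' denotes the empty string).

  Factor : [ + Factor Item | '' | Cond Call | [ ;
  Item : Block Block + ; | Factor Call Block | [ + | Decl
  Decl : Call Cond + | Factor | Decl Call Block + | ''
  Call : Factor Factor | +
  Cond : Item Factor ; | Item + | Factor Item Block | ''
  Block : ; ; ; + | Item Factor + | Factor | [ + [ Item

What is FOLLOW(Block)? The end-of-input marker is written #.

In Item : Block Block + ;: add FIRST(Block + ;) = { +, ;, [ }.
In Item : Block Block + ;: add FIRST(+ ;) = { + }.
In Item : Factor Call Block: Block is at the end, add FOLLOW(Item) = { #, +, ;, [ }.
In Decl : Decl Call Block +: add FIRST(+) = { + }.
In Cond : Factor Item Block: Block is at the end, add FOLLOW(Cond) = { #, +, ;, [ }.
Union: FOLLOW(Block) = { #, +, ;, [ }.

{ #, +, ;, [ }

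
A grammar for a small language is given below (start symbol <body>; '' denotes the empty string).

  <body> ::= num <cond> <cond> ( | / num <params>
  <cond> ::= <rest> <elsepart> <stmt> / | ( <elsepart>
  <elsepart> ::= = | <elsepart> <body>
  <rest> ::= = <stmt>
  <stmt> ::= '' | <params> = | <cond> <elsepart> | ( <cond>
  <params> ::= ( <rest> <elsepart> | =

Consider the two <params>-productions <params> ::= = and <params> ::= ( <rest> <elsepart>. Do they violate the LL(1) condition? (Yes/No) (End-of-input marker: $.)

FIRST(=) = { = } and FIRST(( <rest> <elsepart>) = { ( }.
The FIRST sets are disjoint and neither alternative is nullable — no conflict.

No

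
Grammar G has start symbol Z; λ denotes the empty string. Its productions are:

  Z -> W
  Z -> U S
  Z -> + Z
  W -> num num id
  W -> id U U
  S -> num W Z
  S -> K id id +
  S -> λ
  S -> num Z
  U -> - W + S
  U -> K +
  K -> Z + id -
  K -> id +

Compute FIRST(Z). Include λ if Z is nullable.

From Z -> W: add FIRST(W) = { id, num }.
From Z -> U S: add FIRST(U) = { +, -, id, num }.
Z -> + Z contributes {+}.
Union: FIRST(Z) = { +, -, id, num }.

{ +, -, id, num }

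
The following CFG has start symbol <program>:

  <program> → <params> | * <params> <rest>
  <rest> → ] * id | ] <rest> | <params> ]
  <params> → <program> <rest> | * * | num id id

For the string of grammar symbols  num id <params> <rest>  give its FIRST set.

{ num }

num is a terminal; add {num} and stop.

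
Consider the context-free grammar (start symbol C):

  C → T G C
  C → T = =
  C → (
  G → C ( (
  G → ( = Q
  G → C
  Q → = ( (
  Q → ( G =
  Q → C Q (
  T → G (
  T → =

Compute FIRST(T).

From T → G (: add FIRST(G) = { (, = }.
T → = contributes {=}.
Union: FIRST(T) = { (, = }.

{ (, = }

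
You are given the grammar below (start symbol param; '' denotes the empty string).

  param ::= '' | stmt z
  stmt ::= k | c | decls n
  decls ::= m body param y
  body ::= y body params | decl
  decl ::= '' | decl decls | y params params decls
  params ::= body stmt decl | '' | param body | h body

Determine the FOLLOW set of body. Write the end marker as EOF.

In decls ::= m body param y: add FIRST(param y) = { c, k, m, y }.
In body ::= y body params: add FIRST(params)\{''} = { c, h, k, m, y }.
  Since params is nullable, also add FOLLOW(body) = { c, h, k, m, y }.
In params ::= body stmt decl: add FIRST(stmt decl) = { c, k, m }.
In params ::= param body: body is at the end, add FOLLOW(params) = { c, h, k, m, y }.
In params ::= h body: body is at the end, add FOLLOW(params) = { c, h, k, m, y }.
Union: FOLLOW(body) = { c, h, k, m, y }.

{ c, h, k, m, y }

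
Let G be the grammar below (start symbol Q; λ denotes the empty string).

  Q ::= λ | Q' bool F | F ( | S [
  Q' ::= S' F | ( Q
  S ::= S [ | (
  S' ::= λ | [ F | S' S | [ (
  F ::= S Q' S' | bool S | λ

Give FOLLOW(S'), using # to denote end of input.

In Q' ::= S' F: add FIRST(F)\{λ} = { (, bool }.
  Since F is nullable, also add FOLLOW(Q') = { #, (, [, bool }.
In S' ::= S' S: add FIRST(S) = { ( }.
In F ::= S Q' S': S' is at the end, add FOLLOW(F) = { #, (, [, bool }.
Union: FOLLOW(S') = { #, (, [, bool }.

{ #, (, [, bool }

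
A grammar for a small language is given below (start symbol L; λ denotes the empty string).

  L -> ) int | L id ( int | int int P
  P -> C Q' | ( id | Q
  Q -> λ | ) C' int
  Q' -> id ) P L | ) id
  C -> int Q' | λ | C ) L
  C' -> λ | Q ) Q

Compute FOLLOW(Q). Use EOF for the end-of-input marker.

{ EOF, ), id, int }

In P -> Q: Q is at the end, add FOLLOW(P) = { EOF, ), id, int }.
In C' -> Q ) Q: add FIRST() Q) = { ) }.
In C' -> Q ) Q: Q is at the end, add FOLLOW(C') = { int }.
Union: FOLLOW(Q) = { EOF, ), id, int }.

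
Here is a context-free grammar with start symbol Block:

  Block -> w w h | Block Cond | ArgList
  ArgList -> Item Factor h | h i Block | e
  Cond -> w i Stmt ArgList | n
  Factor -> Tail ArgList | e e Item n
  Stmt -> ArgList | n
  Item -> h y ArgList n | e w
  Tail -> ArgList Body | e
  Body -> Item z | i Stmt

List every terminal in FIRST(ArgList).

{ e, h }

From ArgList -> Item Factor h: add FIRST(Item) = { e, h }.
ArgList -> h i Block contributes {h}.
ArgList -> e contributes {e}.
Union: FIRST(ArgList) = { e, h }.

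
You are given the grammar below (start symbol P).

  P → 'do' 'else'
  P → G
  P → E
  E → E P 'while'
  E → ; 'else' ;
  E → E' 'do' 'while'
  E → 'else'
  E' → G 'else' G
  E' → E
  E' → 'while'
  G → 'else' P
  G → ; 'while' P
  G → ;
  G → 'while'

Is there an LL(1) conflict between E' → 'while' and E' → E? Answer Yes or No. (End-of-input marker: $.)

Yes

FIRST('while') = { 'while' } and FIRST(E) = { 'else', 'while', ; }.
Both contain 'while', so the two alternatives are not disjoint — LL(1) conflict.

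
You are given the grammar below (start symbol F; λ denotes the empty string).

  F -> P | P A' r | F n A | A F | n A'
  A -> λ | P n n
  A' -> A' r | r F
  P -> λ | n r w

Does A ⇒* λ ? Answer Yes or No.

A has an λ-production, so A ⇒ λ.

Yes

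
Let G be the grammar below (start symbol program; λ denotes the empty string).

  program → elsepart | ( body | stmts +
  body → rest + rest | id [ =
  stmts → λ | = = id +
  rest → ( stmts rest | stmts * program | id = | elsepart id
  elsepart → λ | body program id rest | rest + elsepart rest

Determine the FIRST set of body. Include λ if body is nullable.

From body → rest + rest: add FIRST(rest) = { (, *, =, id }.
body → id [ = contributes {id}.
Union: FIRST(body) = { (, *, =, id }.

{ (, *, =, id }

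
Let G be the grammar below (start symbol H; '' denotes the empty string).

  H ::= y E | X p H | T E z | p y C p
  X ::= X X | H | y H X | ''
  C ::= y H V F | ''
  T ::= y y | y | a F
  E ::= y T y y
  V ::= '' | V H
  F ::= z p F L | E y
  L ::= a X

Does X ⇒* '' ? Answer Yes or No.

X has an ''-production, so X ⇒ ''.

Yes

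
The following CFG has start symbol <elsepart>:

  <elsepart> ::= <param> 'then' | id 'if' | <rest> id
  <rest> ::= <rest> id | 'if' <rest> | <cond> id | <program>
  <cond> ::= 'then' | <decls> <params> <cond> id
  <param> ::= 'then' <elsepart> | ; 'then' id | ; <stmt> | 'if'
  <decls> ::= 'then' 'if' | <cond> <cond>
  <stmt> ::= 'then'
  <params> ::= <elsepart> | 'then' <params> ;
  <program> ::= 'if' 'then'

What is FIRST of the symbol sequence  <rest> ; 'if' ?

{ 'if', 'then' }

Add FIRST(<rest>) = { 'if', 'then' }; <rest> is not nullable, stop.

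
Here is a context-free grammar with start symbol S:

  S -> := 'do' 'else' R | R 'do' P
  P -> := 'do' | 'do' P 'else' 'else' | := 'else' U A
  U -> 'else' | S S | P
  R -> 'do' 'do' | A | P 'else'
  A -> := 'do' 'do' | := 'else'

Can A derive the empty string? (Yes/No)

No nonterminal in this grammar is nullable.
No production of A has an RHS whose symbols are all nullable, so A is not nullable.

No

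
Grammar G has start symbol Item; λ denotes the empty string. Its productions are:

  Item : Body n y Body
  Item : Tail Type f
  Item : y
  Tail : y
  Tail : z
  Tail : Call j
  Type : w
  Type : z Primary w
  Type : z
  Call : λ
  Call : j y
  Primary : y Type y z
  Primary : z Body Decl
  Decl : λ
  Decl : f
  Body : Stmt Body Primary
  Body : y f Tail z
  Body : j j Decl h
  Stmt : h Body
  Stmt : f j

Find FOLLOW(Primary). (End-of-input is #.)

{ #, f, h, j, n, w, y, z }

In Type : z Primary w: add FIRST(w) = { w }.
In Body : Stmt Body Primary: Primary is at the end, add FOLLOW(Body) = { #, f, h, j, n, w, y, z }.
Union: FOLLOW(Primary) = { #, f, h, j, n, w, y, z }.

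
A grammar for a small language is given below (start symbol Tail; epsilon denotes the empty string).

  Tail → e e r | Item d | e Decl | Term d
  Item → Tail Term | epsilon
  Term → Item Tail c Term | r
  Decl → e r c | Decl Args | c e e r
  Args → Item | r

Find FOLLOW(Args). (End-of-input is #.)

In Decl → Decl Args: Args is at the end, add FOLLOW(Decl) = { #, c, d, e, r }.
Union: FOLLOW(Args) = { #, c, d, e, r }.

{ #, c, d, e, r }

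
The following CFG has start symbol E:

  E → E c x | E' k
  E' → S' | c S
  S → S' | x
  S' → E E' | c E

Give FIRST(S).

{ c, x }

From S → S': add FIRST(S') = { c }.
S → x contributes {x}.
Union: FIRST(S) = { c, x }.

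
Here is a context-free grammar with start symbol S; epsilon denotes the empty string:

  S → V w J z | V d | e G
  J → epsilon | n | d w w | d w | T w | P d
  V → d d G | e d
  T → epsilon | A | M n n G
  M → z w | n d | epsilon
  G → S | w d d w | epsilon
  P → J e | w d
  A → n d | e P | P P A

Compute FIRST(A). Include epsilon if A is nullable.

A → n d contributes {n}.
A → e P contributes {e}.
From A → P P A: add FIRST(P) = { d, e, n, w, z }.
Union: FIRST(A) = { d, e, n, w, z }.

{ d, e, n, w, z }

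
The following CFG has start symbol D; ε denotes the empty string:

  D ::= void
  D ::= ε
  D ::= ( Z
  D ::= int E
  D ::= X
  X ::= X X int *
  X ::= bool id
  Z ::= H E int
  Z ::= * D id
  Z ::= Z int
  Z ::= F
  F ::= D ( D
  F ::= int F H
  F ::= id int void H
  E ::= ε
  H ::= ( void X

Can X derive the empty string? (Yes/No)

Nullable nonterminals: D, E.
No production of X has an RHS whose symbols are all nullable, so X is not nullable.

No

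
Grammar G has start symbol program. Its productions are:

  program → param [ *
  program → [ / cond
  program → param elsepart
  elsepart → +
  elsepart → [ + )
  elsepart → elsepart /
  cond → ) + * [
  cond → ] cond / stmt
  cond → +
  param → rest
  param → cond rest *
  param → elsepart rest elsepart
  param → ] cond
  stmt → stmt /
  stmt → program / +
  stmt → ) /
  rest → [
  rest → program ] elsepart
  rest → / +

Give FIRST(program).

From program → param [ *: add FIRST(param) = { ), +, /, [, ] }.
program → [ / cond contributes {[}.
From program → param elsepart: add FIRST(param) = { ), +, /, [, ] }.
Union: FIRST(program) = { ), +, /, [, ] }.

{ ), +, /, [, ] }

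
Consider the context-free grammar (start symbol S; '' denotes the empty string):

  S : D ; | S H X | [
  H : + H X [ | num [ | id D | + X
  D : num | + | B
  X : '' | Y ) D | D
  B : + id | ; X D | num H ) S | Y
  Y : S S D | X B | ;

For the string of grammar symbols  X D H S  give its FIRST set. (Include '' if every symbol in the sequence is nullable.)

{ +, ;, [, num }

Add FIRST(X)\{''} = { +, ;, [, num }; X is nullable, continue.
Add FIRST(D) = { +, ;, [, num }; D is not nullable, stop.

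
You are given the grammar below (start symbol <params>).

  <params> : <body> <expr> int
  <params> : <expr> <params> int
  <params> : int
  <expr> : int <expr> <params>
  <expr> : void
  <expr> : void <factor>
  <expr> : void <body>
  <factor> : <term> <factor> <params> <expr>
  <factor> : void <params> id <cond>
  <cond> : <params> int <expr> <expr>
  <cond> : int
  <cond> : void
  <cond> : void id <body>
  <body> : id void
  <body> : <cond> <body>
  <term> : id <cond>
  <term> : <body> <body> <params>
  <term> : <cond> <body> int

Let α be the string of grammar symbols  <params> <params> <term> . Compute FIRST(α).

Add FIRST(<params>) = { id, int, void }; <params> is not nullable, stop.

{ id, int, void }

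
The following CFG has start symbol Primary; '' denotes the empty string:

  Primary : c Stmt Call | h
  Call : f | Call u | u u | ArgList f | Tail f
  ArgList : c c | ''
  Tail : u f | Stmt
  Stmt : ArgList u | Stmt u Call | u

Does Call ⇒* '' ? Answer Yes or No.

Nullable nonterminals: ArgList.
No production of Call has an RHS whose symbols are all nullable, so Call is not nullable.

No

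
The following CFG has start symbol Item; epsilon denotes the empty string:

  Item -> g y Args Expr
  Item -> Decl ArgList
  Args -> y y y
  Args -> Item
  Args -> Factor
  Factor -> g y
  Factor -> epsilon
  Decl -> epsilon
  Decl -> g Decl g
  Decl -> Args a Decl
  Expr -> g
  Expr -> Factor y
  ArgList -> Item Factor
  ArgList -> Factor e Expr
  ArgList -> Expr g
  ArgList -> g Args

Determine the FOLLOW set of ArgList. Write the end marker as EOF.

{ EOF, a, g, y }

In Item -> Decl ArgList: ArgList is at the end, add FOLLOW(Item) = { EOF, a, g, y }.
Union: FOLLOW(ArgList) = { EOF, a, g, y }.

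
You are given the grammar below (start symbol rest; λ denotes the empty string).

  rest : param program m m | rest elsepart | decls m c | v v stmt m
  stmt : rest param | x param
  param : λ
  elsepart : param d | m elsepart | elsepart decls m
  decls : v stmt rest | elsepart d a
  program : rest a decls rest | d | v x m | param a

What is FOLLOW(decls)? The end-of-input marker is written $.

{ a, d, m, v }

In rest : decls m c: add FIRST(m c) = { m }.
In elsepart : elsepart decls m: add FIRST(m) = { m }.
In program : rest a decls rest: add FIRST(rest) = { a, d, m, v }.
Union: FOLLOW(decls) = { a, d, m, v }.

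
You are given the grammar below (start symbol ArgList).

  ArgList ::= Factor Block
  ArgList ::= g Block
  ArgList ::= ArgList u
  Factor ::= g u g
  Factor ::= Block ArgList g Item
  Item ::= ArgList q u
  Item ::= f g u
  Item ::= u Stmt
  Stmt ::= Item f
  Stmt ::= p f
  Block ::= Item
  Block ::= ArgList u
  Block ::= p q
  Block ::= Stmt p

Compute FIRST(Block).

{ f, g, p, u }

From Block ::= Item: add FIRST(Item) = { f, g, p, u }.
From Block ::= ArgList u: add FIRST(ArgList) = { f, g, p, u }.
Block ::= p q contributes {p}.
From Block ::= Stmt p: add FIRST(Stmt) = { f, g, p, u }.
Union: FIRST(Block) = { f, g, p, u }.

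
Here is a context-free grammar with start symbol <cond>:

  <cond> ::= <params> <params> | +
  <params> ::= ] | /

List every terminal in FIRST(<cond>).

{ +, /, ] }

From <cond> ::= <params> <params>: add FIRST(<params>) = { /, ] }.
<cond> ::= + contributes {+}.
Union: FIRST(<cond>) = { +, /, ] }.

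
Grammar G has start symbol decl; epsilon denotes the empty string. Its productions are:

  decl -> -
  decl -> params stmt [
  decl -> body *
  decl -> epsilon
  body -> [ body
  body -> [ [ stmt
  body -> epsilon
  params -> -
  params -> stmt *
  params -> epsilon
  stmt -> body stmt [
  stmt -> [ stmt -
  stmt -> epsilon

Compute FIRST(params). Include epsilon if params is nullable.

params -> - contributes {-}.
From params -> stmt *: stmt nullable, take FIRST(stmt) ∪ {*} = { *, [ }.
params -> epsilon contributes epsilon.
Union: FIRST(params) = { *, -, [, epsilon }.

{ *, -, [, epsilon }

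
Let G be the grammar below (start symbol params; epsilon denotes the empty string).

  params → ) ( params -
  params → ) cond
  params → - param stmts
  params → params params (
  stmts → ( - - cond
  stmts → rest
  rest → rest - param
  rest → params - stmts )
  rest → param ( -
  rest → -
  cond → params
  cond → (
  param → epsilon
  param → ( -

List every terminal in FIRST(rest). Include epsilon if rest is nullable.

{ (, ), - }

From rest → rest - param: add FIRST(rest) = { (, ), - }.
From rest → params - stmts ): add FIRST(params) = { ), - }.
From rest → param ( -: param nullable, take FIRST(param) ∪ {(} = { ( }.
rest → - contributes {-}.
Union: FIRST(rest) = { (, ), - }.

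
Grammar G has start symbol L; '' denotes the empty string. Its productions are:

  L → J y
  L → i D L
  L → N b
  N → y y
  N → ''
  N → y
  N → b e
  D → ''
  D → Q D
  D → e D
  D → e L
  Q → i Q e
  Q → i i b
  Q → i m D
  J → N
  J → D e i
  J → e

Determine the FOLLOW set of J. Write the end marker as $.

In L → J y: add FIRST(y) = { y }.
Union: FOLLOW(J) = { y }.

{ y }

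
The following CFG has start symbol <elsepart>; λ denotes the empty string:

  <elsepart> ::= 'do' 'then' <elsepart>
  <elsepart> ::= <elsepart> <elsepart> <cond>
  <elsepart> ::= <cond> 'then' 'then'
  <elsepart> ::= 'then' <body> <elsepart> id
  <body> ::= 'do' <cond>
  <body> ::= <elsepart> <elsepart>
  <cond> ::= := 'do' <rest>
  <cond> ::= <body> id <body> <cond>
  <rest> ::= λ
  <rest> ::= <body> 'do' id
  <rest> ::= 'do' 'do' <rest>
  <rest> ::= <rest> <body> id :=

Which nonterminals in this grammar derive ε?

{ <rest> }

Directly nullable (have an λ-production): <rest>.
No other nonterminal has a production whose RHS symbols are all nullable.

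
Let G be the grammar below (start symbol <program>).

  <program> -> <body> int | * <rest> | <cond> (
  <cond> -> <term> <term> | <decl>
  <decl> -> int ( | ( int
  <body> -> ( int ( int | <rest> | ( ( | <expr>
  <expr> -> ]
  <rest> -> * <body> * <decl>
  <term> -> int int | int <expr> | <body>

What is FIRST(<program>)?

From <program> -> <body> int: add FIRST(<body>) = { (, *, ] }.
<program> -> * <rest> contributes {*}.
From <program> -> <cond> (: add FIRST(<cond>) = { (, *, ], int }.
Union: FIRST(<program>) = { (, *, ], int }.

{ (, *, ], int }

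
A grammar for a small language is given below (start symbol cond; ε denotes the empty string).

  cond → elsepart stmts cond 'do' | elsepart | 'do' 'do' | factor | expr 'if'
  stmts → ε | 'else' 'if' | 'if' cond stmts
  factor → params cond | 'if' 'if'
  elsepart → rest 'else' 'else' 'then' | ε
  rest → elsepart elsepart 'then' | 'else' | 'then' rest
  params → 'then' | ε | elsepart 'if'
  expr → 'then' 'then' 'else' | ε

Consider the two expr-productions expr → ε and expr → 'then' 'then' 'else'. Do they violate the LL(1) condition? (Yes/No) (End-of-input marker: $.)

FIRST(ε) = { ε } and FIRST('then' 'then' 'else') = { 'then' }.
The first is nullable but FOLLOW(expr) = { 'if' } is disjoint from FIRST of the second.

No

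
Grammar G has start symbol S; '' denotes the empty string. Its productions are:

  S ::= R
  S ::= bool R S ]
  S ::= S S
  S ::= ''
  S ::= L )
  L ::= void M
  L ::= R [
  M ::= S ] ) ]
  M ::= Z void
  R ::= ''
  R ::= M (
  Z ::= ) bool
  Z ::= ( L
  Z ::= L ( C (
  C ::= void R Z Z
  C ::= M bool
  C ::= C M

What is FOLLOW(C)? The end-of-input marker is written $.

{ (, ), [, ], bool, void }

In Z ::= L ( C (: add FIRST(() = { ( }.
In C ::= C M: add FIRST(M) = { (, ), [, ], bool, void }.
Union: FOLLOW(C) = { (, ), [, ], bool, void }.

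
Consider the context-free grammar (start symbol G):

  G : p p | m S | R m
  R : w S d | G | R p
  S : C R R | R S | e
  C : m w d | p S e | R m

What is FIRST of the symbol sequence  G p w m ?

{ m, p, w }

Add FIRST(G) = { m, p, w }; G is not nullable, stop.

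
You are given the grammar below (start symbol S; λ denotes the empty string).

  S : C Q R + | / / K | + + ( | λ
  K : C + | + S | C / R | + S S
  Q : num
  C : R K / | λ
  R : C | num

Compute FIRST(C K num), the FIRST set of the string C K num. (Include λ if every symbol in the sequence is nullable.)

Add FIRST(C)\{λ} = { +, /, num }; C is nullable, continue.
Add FIRST(K) = { +, /, num }; K is not nullable, stop.

{ +, /, num }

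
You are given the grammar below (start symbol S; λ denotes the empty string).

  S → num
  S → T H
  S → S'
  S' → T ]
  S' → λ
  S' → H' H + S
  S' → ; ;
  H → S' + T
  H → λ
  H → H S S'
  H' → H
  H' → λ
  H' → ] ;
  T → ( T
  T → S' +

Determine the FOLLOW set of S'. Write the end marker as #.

{ #, (, +, ;, ], num }

In S → S': S' is at the end, add FOLLOW(S) = { #, (, +, ;, ], num }.
In H → S' + T: add FIRST(+ T) = { + }.
In H → H S S': S' is at the end, add FOLLOW(H) = { #, (, +, ;, ], num }.
In T → S' +: add FIRST(+) = { + }.
Union: FOLLOW(S') = { #, (, +, ;, ], num }.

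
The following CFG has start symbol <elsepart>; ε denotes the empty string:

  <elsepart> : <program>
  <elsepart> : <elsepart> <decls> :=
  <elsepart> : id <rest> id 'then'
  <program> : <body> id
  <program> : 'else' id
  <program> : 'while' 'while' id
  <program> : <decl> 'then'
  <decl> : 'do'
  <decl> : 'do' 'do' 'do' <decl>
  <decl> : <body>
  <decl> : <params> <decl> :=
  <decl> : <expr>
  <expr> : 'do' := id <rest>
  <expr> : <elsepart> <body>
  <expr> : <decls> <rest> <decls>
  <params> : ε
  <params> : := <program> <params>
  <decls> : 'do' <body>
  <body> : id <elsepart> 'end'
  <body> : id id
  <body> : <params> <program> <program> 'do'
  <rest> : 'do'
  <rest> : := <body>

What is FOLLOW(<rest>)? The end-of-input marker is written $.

{ 'do', 'then', :=, id }

In <elsepart> : id <rest> id 'then': add FIRST(id 'then') = { id }.
In <expr> : 'do' := id <rest>: <rest> is at the end, add FOLLOW(<expr>) = { 'then', := }.
In <expr> : <decls> <rest> <decls>: add FIRST(<decls>) = { 'do' }.
Union: FOLLOW(<rest>) = { 'do', 'then', :=, id }.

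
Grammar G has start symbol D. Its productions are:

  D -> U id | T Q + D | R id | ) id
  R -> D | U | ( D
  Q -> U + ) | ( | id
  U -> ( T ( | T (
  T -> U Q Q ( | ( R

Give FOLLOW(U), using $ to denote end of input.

In D -> U id: add FIRST(id) = { id }.
In R -> U: U is at the end, add FOLLOW(R) = { (, id }.
In Q -> U + ): add FIRST(+ )) = { + }.
In T -> U Q Q (: add FIRST(Q Q () = { (, id }.
Union: FOLLOW(U) = { (, +, id }.

{ (, +, id }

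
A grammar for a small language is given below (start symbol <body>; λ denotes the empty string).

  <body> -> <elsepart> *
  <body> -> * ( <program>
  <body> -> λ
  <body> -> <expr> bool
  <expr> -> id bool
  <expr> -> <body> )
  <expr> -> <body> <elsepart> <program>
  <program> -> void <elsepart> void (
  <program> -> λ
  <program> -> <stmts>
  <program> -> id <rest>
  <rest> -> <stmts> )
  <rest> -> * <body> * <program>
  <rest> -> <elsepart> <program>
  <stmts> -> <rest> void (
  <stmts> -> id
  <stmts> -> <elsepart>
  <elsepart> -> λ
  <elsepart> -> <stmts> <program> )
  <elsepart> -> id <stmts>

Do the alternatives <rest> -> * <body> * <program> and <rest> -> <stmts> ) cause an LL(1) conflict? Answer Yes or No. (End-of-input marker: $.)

FIRST(* <body> * <program>) = { * } and FIRST(<stmts> )) = { ), *, id, void }.
Both contain *, so the two alternatives are not disjoint — LL(1) conflict.

Yes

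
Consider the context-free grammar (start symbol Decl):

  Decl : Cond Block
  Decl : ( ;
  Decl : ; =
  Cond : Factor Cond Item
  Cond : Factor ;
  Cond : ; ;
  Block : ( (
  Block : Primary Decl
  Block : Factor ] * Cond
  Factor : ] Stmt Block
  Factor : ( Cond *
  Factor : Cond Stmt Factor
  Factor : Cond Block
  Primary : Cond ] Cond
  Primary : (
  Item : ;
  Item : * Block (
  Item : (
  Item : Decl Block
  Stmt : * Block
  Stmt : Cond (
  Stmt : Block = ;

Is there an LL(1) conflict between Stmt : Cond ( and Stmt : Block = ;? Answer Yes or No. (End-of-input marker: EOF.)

Yes

FIRST(Cond () = { (, ;, ] } and FIRST(Block = ;) = { (, ;, ] }.
Both contain (, so the two alternatives are not disjoint — LL(1) conflict.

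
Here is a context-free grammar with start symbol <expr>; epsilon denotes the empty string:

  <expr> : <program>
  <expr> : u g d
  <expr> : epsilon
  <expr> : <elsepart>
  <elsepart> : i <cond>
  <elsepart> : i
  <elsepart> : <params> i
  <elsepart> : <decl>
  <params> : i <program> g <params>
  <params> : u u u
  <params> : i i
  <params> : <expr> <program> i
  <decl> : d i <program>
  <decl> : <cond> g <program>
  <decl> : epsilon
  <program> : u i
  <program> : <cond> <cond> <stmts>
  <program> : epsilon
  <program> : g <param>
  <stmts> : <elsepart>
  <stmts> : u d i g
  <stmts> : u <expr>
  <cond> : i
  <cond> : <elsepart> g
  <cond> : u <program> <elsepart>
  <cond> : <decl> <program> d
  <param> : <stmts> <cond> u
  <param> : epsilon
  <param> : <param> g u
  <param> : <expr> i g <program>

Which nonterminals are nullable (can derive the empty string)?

{ <decl>, <elsepart>, <expr>, <param>, <program>, <stmts> }

Directly nullable (have an epsilon-production): <expr>, <decl>, <program>, <param>.
<elsepart> : <decl> with every symbol nullable, so <elsepart> is nullable.
<stmts> : <elsepart> with every symbol nullable, so <stmts> is nullable.
No other nonterminal has a production whose RHS symbols are all nullable.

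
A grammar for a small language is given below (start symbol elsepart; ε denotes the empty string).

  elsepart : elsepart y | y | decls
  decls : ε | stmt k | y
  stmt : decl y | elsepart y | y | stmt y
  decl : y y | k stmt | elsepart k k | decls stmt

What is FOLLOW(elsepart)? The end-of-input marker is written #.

elsepart is the start symbol, so # ∈ FOLLOW(elsepart).
In elsepart : elsepart y: add FIRST(y) = { y }.
In stmt : elsepart y: add FIRST(y) = { y }.
In decl : elsepart k k: add FIRST(k k) = { k }.
Union: FOLLOW(elsepart) = { #, k, y }.

{ #, k, y }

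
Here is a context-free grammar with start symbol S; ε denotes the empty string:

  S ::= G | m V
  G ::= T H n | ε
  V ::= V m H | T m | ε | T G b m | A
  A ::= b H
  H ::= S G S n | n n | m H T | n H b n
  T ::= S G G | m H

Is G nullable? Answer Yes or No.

Yes

G has an ε-production, so G ⇒ ε.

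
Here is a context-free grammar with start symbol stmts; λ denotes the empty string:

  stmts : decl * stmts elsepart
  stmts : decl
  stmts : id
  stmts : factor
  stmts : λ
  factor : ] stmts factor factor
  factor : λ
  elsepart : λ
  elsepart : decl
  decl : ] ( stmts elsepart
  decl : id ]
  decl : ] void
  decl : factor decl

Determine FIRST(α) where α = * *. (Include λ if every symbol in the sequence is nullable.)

* is a terminal; add {*} and stop.

{ * }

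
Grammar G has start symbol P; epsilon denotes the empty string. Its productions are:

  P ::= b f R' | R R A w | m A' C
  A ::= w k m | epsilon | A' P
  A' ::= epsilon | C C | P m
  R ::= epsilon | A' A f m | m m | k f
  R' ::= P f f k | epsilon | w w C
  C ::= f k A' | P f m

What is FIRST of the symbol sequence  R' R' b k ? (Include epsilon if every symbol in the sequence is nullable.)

Add FIRST(R')\{epsilon} = { b, f, k, m, w }; R' is nullable, continue.
Add FIRST(R')\{epsilon} = { b, f, k, m, w }; R' is nullable, continue.
b is a terminal; add {b} and stop.

{ b, f, k, m, w }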